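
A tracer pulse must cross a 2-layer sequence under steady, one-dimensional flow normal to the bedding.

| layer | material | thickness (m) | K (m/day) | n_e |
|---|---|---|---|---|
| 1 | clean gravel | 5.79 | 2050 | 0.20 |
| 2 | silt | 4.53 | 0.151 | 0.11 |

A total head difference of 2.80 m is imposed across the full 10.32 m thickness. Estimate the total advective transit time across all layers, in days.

With flow normal to the layers, continuity requires the same specific discharge q through every layer.
Σ(b_i/K_i) = 5.79/2050 + 4.53/0.151 = 30.00 d.
q = Δh / Σ(b_i/K_i) = 2.80 / 30.00 = 0.09332 m/day.
In each layer the seepage velocity is v_i = q/n_i, so the layer transit time is t_i = b_i·n_i / q:
  layer 1 (clean gravel): t_1 = 5.79 × 0.20 / 0.09332 = 12.41 d
  layer 2 (silt): t_2 = 4.53 × 0.11 / 0.09332 = 5.339 d
Total t = Σ t_i = 17.75 days.

17.7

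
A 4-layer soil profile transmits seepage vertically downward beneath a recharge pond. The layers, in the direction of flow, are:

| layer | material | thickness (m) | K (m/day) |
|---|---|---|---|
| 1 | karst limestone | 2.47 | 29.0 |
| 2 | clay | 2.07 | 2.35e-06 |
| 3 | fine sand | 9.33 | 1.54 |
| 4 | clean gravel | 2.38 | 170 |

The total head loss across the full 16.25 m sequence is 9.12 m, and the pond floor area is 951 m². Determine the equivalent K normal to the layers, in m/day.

Flow is perpendicular to layering, so the layers act in series and the equivalent K is the thickness-weighted harmonic mean.
Total thickness L = 2.47 + 2.07 + 9.33 + 2.38 = 16.25 m.
Σ(b_i/K_i) = 2.47/29.0 + 2.07/2.35e-06 + 9.33/1.54 + 2.38/170 = 8.809e+05 d.
K_eq = L / Σ(b_i/K_i) = 16.25 / 8.809e+05 = 1.845e-05 m/day.

1.84e-05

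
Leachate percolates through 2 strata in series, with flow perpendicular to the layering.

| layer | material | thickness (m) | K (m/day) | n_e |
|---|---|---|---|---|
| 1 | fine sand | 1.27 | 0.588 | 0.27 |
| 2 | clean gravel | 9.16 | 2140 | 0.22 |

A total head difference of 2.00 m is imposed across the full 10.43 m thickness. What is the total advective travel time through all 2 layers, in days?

2.55

With flow normal to the layers, continuity requires the same specific discharge q through every layer.
Σ(b_i/K_i) = 1.27/0.588 + 9.16/2140 = 2.164 d.
q = Δh / Σ(b_i/K_i) = 2.00 / 2.164 = 0.9242 m/day.
In each layer the seepage velocity is v_i = q/n_i, so the layer transit time is t_i = b_i·n_i / q:
  layer 1 (fine sand): t_1 = 1.27 × 0.27 / 0.9242 = 0.3710 d
  layer 2 (clean gravel): t_2 = 9.16 × 0.22 / 0.9242 = 2.181 d
Total t = Σ t_i = 2.552 days.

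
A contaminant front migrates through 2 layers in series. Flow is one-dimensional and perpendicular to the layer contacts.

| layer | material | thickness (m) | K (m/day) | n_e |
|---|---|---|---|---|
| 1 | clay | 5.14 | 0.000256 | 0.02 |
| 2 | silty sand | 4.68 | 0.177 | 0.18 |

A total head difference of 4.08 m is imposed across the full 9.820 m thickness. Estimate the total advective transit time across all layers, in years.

12.8

With flow normal to the layers, continuity requires the same specific discharge q through every layer.
Σ(b_i/K_i) = 5.14/0.000256 + 4.68/0.177 = 20105 d.
q = Δh / Σ(b_i/K_i) = 4.08 / 20105 = 0.0002029 m/day.
In each layer the seepage velocity is v_i = q/n_i, so the layer transit time is t_i = b_i·n_i / q:
  layer 1 (clay): t_1 = 5.14 × 0.02 / 0.0002029 = 506.6 d
  layer 2 (silty sand): t_2 = 4.68 × 0.18 / 0.0002029 = 4151 d
Total t = Σ t_i = 4658 days = 12.75 years.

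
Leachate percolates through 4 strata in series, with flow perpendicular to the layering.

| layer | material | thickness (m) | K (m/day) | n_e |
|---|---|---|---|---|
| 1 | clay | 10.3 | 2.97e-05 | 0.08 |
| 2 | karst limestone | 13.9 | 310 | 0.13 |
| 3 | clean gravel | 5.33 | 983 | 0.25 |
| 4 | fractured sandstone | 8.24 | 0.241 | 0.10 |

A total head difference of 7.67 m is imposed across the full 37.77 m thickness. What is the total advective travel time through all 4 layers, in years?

593

With flow normal to the layers, continuity requires the same specific discharge q through every layer.
Σ(b_i/K_i) = 10.3/2.97e-05 + 13.9/310 + 5.33/983 + 8.24/0.241 = 3.468e+05 d.
q = Δh / Σ(b_i/K_i) = 7.67 / 3.468e+05 = 2.211e-05 m/day.
In each layer the seepage velocity is v_i = q/n_i, so the layer transit time is t_i = b_i·n_i / q:
  layer 1 (clay): t_1 = 10.3 × 0.08 / 2.211e-05 = 37261 d
  layer 2 (karst limestone): t_2 = 13.9 × 0.13 / 2.211e-05 = 81712 d
  layer 3 (clean gravel): t_3 = 5.33 × 0.25 / 2.211e-05 = 60255 d
  layer 4 (fractured sandstone): t_4 = 8.24 × 0.10 / 2.211e-05 = 37261 d
Total t = Σ t_i = 2.165e+05 days = 592.7 years.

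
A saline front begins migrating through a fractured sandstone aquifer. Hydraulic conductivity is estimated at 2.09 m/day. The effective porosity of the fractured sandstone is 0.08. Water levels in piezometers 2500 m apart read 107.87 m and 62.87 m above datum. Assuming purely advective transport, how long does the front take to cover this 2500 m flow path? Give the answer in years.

Hydraulic gradient i = (107.87 − 62.87) / 2500 = 45 / 2500 = 0.01800.
Darcy flux q = K · i = 2.090 × 0.01800 = 0.03762 m/day.
Seepage velocity v = q / n_e = 0.03762 / 0.08 = 0.4702 m/day.
Travel time t = L / v = 2500 / 0.4702 = 5316 days = 14.56 years.

14.6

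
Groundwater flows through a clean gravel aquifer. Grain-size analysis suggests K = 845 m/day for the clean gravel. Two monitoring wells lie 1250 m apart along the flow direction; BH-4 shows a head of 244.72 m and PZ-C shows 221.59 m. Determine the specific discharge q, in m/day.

Hydraulic gradient i = (244.72 − 221.59) / 1250 = 23.13 / 1250 = 0.01850.
Specific discharge q = K · i = 845.0 × 0.01850 = 15.64 m/day.

15.6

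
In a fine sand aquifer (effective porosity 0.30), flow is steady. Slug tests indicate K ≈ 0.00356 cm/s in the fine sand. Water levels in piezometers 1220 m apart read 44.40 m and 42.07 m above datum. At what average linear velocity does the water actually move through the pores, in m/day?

0.0196

Convert K: 0.00356 cm/s × 864 = 3.076 m/day.
Hydraulic gradient i = (44.40 − 42.07) / 1220 = 2.33 / 1220 = 0.001910.
Darcy flux q = K · i = 3.076 × 0.001910 = 0.005874 m/day.
Seepage velocity v = q / n_e = 0.005874 / 0.30 = 0.01958 m/day.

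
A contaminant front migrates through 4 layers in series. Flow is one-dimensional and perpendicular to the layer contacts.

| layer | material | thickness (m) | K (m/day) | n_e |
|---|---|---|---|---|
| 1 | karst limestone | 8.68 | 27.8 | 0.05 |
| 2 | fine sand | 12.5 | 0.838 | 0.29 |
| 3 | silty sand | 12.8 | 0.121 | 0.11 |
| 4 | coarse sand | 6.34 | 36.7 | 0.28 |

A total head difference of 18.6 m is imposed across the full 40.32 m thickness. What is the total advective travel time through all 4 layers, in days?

With flow normal to the layers, continuity requires the same specific discharge q through every layer.
Σ(b_i/K_i) = 8.68/27.8 + 12.5/0.838 + 12.8/0.121 + 6.34/36.7 = 121.2 d.
q = Δh / Σ(b_i/K_i) = 18.6 / 121.2 = 0.1535 m/day.
In each layer the seepage velocity is v_i = q/n_i, so the layer transit time is t_i = b_i·n_i / q:
  layer 1 (karst limestone): t_1 = 8.68 × 0.05 / 0.1535 = 2.828 d
  layer 2 (fine sand): t_2 = 12.5 × 0.29 / 0.1535 = 23.62 d
  layer 3 (silty sand): t_3 = 12.8 × 0.11 / 0.1535 = 9.174 d
  layer 4 (coarse sand): t_4 = 6.34 × 0.28 / 0.1535 = 11.57 d
Total t = Σ t_i = 47.19 days.

47.2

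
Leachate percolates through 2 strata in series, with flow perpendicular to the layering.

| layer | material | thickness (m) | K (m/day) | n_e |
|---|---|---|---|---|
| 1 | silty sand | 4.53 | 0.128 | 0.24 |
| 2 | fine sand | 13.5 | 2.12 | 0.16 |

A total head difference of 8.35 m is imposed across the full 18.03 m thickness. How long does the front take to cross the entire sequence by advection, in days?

With flow normal to the layers, continuity requires the same specific discharge q through every layer.
Σ(b_i/K_i) = 4.53/0.128 + 13.5/2.12 = 41.76 d.
q = Δh / Σ(b_i/K_i) = 8.35 / 41.76 = 0.2000 m/day.
In each layer the seepage velocity is v_i = q/n_i, so the layer transit time is t_i = b_i·n_i / q:
  layer 1 (silty sand): t_1 = 4.53 × 0.24 / 0.2000 = 5.437 d
  layer 2 (fine sand): t_2 = 13.5 × 0.16 / 0.2000 = 10.80 d
Total t = Σ t_i = 16.24 days.

16.2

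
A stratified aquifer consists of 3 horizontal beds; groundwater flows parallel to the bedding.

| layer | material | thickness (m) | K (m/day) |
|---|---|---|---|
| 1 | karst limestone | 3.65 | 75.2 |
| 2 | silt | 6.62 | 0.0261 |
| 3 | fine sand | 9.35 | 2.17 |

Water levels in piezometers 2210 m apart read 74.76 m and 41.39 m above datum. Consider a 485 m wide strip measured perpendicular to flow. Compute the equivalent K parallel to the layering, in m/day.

15.0

Flow is parallel to layering, so each bed carries its own Darcy discharge and the transmissivities add.
Σ(K_i·b_i) = 75.2×3.65 + 0.0261×6.62 + 2.17×9.35 = 294.9 m²/day.
Total thickness b = 19.62 m, so K_eq = Σ(K_i·b_i)/b = 15.03 m/day.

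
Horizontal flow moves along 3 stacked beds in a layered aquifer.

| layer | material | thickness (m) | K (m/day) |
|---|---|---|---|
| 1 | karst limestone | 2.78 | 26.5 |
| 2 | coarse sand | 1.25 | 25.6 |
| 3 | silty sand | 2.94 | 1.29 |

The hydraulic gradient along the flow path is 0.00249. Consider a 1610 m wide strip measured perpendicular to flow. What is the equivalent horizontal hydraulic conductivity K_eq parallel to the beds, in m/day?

15.7

Flow is parallel to layering, so each bed carries its own Darcy discharge and the transmissivities add.
Σ(K_i·b_i) = 26.5×2.78 + 25.6×1.25 + 1.29×2.94 = 109.5 m²/day.
Total thickness b = 6.970 m, so K_eq = Σ(K_i·b_i)/b = 15.70 m/day.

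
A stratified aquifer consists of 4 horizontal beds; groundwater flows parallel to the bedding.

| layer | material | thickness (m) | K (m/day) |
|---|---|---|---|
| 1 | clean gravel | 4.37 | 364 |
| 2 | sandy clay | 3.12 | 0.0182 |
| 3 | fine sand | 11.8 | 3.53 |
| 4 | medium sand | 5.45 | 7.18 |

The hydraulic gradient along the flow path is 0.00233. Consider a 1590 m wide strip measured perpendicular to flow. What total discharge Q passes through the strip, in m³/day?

Flow is parallel to layering, so each bed carries its own Darcy discharge and the transmissivities add.
Σ(K_i·b_i) = 364×4.37 + 0.0182×3.12 + 3.53×11.8 + 7.18×5.45 = 1672 m²/day.
Hydraulic gradient i = 0.00233.
Q = Σ(K_i·b_i) · W · i = 1672 × 1590 × 0.002330 = 6192 m³/day.

6190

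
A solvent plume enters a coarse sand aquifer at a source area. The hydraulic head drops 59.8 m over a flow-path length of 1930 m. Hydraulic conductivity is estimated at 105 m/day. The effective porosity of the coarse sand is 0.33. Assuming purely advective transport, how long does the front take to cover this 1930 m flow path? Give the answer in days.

196

Hydraulic gradient i = Δh / L = 59.8 / 1930 = 0.03098.
Darcy flux q = K · i = 105.0 × 0.03098 = 3.253 m/day.
Seepage velocity v = q / n_e = 3.253 / 0.33 = 9.859 m/day.
Travel time t = L / v = 1930 / 9.859 = 195.8 days.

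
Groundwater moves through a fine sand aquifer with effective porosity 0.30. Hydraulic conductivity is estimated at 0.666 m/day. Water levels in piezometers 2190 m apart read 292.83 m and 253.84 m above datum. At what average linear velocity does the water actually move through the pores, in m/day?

0.0395

Hydraulic gradient i = (292.83 − 253.84) / 2190 = 38.99 / 2190 = 0.01780.
Darcy flux q = K · i = 0.6660 × 0.01780 = 0.01186 m/day.
Seepage velocity v = q / n_e = 0.01186 / 0.30 = 0.03952 m/day.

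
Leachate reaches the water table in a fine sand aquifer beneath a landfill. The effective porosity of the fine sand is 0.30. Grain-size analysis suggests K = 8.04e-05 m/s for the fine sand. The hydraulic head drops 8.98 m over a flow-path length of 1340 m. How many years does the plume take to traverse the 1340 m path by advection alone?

Convert K: 8.04e-05 m/s × 86400 = 6.947 m/day.
Hydraulic gradient i = Δh / L = 8.98 / 1340 = 0.006701.
Darcy flux q = K · i = 6.947 × 0.006701 = 0.04655 m/day.
Seepage velocity v = q / n_e = 0.04655 / 0.30 = 0.1552 m/day.
Travel time t = L / v = 1340 / 0.1552 = 8635 days = 23.64 years.

23.6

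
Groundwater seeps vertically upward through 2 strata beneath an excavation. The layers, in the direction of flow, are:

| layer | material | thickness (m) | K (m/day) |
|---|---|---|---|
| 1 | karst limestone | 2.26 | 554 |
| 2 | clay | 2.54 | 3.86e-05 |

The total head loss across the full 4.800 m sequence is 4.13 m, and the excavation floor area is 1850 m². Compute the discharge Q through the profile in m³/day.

Flow is perpendicular to layering, so the layers act in series and the equivalent K is the thickness-weighted harmonic mean.
Total thickness L = 2.26 + 2.54 = 4.800 m.
Σ(b_i/K_i) = 2.26/554 + 2.54/3.86e-05 = 65803 d.
K_eq = L / Σ(b_i/K_i) = 4.800 / 65803 = 7.294e-05 m/day.
Q = K_eq · A · (Δh/L) = 7.294e-05 × 1850 × (4.13/4.800) = 0.1161 m³/day.

0.116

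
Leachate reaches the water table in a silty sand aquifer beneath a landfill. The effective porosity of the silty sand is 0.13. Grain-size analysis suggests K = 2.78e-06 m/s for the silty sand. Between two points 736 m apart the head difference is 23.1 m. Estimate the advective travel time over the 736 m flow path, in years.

Convert K: 2.78e-06 m/s × 86400 = 0.2402 m/day.
Hydraulic gradient i = Δh / L = 23.1 / 736 = 0.03139.
Darcy flux q = K · i = 0.2402 × 0.03139 = 0.007539 m/day.
Seepage velocity v = q / n_e = 0.007539 / 0.13 = 0.05799 m/day.
Travel time t = L / v = 736 / 0.05799 = 12692 days = 34.75 years.

34.7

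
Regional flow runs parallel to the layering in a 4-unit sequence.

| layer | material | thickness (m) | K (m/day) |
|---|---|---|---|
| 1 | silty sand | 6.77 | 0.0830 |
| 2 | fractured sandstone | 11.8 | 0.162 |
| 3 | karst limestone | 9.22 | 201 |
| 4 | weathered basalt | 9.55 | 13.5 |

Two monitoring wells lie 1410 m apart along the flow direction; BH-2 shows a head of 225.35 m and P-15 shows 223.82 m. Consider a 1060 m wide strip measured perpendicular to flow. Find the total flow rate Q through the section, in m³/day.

Flow is parallel to layering, so each bed carries its own Darcy discharge and the transmissivities add.
Σ(K_i·b_i) = 0.0830×6.77 + 0.162×11.8 + 201×9.22 + 13.5×9.55 = 1985 m²/day.
Hydraulic gradient i = (225.35 − 223.82) / 1410 = 1.53 / 1410 = 0.001085.
Q = Σ(K_i·b_i) · W · i = 1985 × 1060 × 0.001085 = 2283 m³/day.

2280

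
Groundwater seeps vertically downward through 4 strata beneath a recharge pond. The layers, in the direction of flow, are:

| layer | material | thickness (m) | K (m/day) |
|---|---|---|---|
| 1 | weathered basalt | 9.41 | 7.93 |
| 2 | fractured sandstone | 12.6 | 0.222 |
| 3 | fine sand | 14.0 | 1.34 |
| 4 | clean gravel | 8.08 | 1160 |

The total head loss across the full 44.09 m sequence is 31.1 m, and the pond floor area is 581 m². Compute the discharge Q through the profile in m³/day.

264

Flow is perpendicular to layering, so the layers act in series and the equivalent K is the thickness-weighted harmonic mean.
Total thickness L = 9.41 + 12.6 + 14.0 + 8.08 = 44.09 m.
Σ(b_i/K_i) = 9.41/7.93 + 12.6/0.222 + 14.0/1.34 + 8.08/1160 = 68.40 d.
K_eq = L / Σ(b_i/K_i) = 44.09 / 68.40 = 0.6446 m/day.
Q = K_eq · A · (Δh/L) = 0.6446 × 581 × (31.1/44.09) = 264.2 m³/day.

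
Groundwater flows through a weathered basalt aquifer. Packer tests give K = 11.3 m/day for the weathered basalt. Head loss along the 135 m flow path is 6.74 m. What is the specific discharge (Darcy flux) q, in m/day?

Hydraulic gradient i = Δh / L = 6.74 / 135 = 0.04993.
Specific discharge q = K · i = 11.30 × 0.04993 = 0.5642 m/day.

0.564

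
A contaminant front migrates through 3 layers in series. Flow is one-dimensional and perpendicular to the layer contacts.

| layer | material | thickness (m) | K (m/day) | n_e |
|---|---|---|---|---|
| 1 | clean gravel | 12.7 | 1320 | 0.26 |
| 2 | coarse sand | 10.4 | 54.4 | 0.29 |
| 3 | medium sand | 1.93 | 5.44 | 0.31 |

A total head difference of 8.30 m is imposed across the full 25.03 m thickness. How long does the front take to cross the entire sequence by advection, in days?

With flow normal to the layers, continuity requires the same specific discharge q through every layer.
Σ(b_i/K_i) = 12.7/1320 + 10.4/54.4 + 1.93/5.44 = 0.5556 d.
q = Δh / Σ(b_i/K_i) = 8.30 / 0.5556 = 14.94 m/day.
In each layer the seepage velocity is v_i = q/n_i, so the layer transit time is t_i = b_i·n_i / q:
  layer 1 (clean gravel): t_1 = 12.7 × 0.26 / 14.94 = 0.2210 d
  layer 2 (coarse sand): t_2 = 10.4 × 0.29 / 14.94 = 0.2019 d
  layer 3 (medium sand): t_3 = 1.93 × 0.31 / 14.94 = 0.04005 d
Total t = Σ t_i = 0.4630 days.

0.463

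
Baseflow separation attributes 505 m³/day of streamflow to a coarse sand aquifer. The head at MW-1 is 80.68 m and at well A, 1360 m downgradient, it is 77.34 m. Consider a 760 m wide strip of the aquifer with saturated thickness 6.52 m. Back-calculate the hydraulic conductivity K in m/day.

Cross-sectional area A = 760 × 6.52 = 4955 m².
Hydraulic gradient i = (80.68 − 77.34) / 1360 = 3.34 / 1360 = 0.002456.
From Q = K·A·i, K = Q / (A·i) = 505 / (4955 × 0.002456) = 41.50 m/day.

41.5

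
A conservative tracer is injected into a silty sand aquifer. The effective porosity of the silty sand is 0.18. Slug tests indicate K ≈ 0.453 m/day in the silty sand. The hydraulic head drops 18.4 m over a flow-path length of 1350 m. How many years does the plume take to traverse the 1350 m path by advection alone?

108

Hydraulic gradient i = Δh / L = 18.4 / 1350 = 0.01363.
Darcy flux q = K · i = 0.4530 × 0.01363 = 0.006174 m/day.
Seepage velocity v = q / n_e = 0.006174 / 0.18 = 0.03430 m/day.
Travel time t = L / v = 1350 / 0.03430 = 39357 days = 107.8 years.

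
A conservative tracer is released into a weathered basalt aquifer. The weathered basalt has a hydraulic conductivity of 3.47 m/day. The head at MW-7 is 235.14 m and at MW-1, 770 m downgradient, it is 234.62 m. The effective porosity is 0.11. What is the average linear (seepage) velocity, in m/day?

Hydraulic gradient i = (235.14 − 234.62) / 770 = 0.52 / 770 = 0.0006753.
Darcy flux q = K · i = 3.470 × 0.0006753 = 0.002343 m/day.
Seepage velocity v = q / n_e = 0.002343 / 0.11 = 0.02130 m/day.

0.0213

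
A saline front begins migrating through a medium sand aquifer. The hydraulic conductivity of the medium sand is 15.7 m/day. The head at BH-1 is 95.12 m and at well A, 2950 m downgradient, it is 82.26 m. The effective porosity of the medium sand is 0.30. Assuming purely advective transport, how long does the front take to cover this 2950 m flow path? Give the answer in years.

35.4

Hydraulic gradient i = (95.12 − 82.26) / 2950 = 12.86 / 2950 = 0.004359.
Darcy flux q = K · i = 15.70 × 0.004359 = 0.06844 m/day.
Seepage velocity v = q / n_e = 0.06844 / 0.30 = 0.2281 m/day.
Travel time t = L / v = 2950 / 0.2281 = 12931 days = 35.40 years.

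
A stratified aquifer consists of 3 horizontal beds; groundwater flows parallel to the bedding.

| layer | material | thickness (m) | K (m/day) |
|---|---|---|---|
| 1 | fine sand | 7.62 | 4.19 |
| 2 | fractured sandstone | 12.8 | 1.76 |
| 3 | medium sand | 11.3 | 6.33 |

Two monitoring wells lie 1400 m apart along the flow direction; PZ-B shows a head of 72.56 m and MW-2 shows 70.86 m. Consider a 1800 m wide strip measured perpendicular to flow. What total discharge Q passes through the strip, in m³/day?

275

Flow is parallel to layering, so each bed carries its own Darcy discharge and the transmissivities add.
Σ(K_i·b_i) = 4.19×7.62 + 1.76×12.8 + 6.33×11.3 = 126.0 m²/day.
Hydraulic gradient i = (72.56 − 70.86) / 1400 = 1.7 / 1400 = 0.001214.
Q = Σ(K_i·b_i) · W · i = 126.0 × 1800 × 0.001214 = 275.4 m³/day.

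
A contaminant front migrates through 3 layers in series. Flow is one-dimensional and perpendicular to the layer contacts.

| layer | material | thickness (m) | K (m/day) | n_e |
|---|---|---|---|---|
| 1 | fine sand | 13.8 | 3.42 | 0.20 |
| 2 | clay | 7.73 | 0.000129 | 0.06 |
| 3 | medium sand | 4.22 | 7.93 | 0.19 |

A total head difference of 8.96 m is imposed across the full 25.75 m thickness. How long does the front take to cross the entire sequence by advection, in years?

With flow normal to the layers, continuity requires the same specific discharge q through every layer.
Σ(b_i/K_i) = 13.8/3.42 + 7.73/0.000129 + 4.22/7.93 = 59927 d.
q = Δh / Σ(b_i/K_i) = 8.96 / 59927 = 0.0001495 m/day.
In each layer the seepage velocity is v_i = q/n_i, so the layer transit time is t_i = b_i·n_i / q:
  layer 1 (fine sand): t_1 = 13.8 × 0.20 / 0.0001495 = 18460 d
  layer 2 (clay): t_2 = 7.73 × 0.06 / 0.0001495 = 3102 d
  layer 3 (medium sand): t_3 = 4.22 × 0.19 / 0.0001495 = 5363 d
Total t = Σ t_i = 26924 days = 73.71 years.

73.7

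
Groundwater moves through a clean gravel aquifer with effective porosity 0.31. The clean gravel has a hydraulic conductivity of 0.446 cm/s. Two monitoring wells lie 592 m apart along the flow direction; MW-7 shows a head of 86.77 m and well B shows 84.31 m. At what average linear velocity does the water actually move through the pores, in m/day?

Convert K: 0.446 cm/s × 864 = 385.3 m/day.
Hydraulic gradient i = (86.77 − 84.31) / 592 = 2.46 / 592 = 0.004155.
Darcy flux q = K · i = 385.3 × 0.004155 = 1.601 m/day.
Seepage velocity v = q / n_e = 1.601 / 0.31 = 5.165 m/day.

5.17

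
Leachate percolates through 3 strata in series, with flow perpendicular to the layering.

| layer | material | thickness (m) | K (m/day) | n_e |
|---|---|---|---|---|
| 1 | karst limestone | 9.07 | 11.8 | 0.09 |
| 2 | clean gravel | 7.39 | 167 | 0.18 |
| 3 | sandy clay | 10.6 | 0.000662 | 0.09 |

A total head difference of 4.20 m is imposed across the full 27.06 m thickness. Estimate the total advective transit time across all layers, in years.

With flow normal to the layers, continuity requires the same specific discharge q through every layer.
Σ(b_i/K_i) = 9.07/11.8 + 7.39/167 + 10.6/0.000662 = 16013 d.
q = Δh / Σ(b_i/K_i) = 4.20 / 16013 = 0.0002623 m/day.
In each layer the seepage velocity is v_i = q/n_i, so the layer transit time is t_i = b_i·n_i / q:
  layer 1 (karst limestone): t_1 = 9.07 × 0.09 / 0.0002623 = 3112 d
  layer 2 (clean gravel): t_2 = 7.39 × 0.18 / 0.0002623 = 5072 d
  layer 3 (sandy clay): t_3 = 10.6 × 0.09 / 0.0002623 = 3637 d
Total t = Σ t_i = 11821 days = 32.36 years.

32.4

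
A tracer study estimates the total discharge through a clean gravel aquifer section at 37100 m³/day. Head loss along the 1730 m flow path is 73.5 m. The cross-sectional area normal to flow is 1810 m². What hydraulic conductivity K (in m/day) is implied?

Hydraulic gradient i = Δh / L = 73.5 / 1730 = 0.04249.
From Q = K·A·i, K = Q / (A·i) = 37100 / (1810 × 0.04249) = 482.5 m/day.

482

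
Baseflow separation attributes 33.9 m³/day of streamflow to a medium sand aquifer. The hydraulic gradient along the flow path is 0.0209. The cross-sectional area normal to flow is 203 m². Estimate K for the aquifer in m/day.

Hydraulic gradient i = 0.0209.
From Q = K·A·i, K = Q / (A·i) = 33.9 / (203.0 × 0.02090) = 7.990 m/day.

7.99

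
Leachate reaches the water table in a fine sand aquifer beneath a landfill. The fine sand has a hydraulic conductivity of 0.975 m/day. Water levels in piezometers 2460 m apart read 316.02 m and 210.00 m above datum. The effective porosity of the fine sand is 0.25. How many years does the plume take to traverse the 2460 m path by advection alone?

Hydraulic gradient i = (316.02 − 210.00) / 2460 = 106.02 / 2460 = 0.04310.
Darcy flux q = K · i = 0.9750 × 0.04310 = 0.04202 m/day.
Seepage velocity v = q / n_e = 0.04202 / 0.25 = 0.1681 m/day.
Travel time t = L / v = 2460 / 0.1681 = 14636 days = 40.07 years.

40.1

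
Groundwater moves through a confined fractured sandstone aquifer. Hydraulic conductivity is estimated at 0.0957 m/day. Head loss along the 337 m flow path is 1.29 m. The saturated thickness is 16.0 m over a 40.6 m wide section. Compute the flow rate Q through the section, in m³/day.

0.238

Cross-sectional area A = 40.6 × 16.0 = 649.6 m².
Hydraulic gradient i = Δh / L = 1.29 / 337 = 0.003828.
Darcy's law: Q = K · A · i = 0.09570 × 649.6 × 0.003828 = 0.2380 m³/day.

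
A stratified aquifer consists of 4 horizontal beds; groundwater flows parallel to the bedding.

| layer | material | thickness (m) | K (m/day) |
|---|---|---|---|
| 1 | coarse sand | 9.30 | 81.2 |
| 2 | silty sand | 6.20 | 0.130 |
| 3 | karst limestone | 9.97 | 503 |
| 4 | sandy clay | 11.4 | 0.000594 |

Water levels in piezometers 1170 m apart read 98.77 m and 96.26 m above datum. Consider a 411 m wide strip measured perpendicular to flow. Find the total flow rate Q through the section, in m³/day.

5090

Flow is parallel to layering, so each bed carries its own Darcy discharge and the transmissivities add.
Σ(K_i·b_i) = 81.2×9.30 + 0.130×6.20 + 503×9.97 + 0.000594×11.4 = 5771 m²/day.
Hydraulic gradient i = (98.77 − 96.26) / 1170 = 2.51 / 1170 = 0.002145.
Q = Σ(K_i·b_i) · W · i = 5771 × 411 × 0.002145 = 5088 m³/day.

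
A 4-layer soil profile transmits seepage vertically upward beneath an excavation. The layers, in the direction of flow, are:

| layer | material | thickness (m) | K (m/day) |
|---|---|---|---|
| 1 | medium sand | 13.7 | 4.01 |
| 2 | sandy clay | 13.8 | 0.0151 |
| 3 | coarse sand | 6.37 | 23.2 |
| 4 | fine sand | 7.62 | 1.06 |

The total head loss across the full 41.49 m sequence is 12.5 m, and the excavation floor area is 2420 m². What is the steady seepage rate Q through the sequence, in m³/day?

32.7

Flow is perpendicular to layering, so the layers act in series and the equivalent K is the thickness-weighted harmonic mean.
Total thickness L = 13.7 + 13.8 + 6.37 + 7.62 = 41.49 m.
Σ(b_i/K_i) = 13.7/4.01 + 13.8/0.0151 + 6.37/23.2 + 7.62/1.06 = 924.8 d.
K_eq = L / Σ(b_i/K_i) = 41.49 / 924.8 = 0.04486 m/day.
Q = K_eq · A · (Δh/L) = 0.04486 × 2420 × (12.5/41.49) = 32.71 m³/day.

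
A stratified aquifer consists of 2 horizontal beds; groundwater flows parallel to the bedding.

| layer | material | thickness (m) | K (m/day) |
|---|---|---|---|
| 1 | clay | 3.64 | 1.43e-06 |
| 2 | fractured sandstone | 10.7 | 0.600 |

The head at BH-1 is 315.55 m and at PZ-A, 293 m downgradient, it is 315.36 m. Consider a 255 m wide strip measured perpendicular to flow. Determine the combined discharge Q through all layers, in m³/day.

1.06

Flow is parallel to layering, so each bed carries its own Darcy discharge and the transmissivities add.
Σ(K_i·b_i) = 1.43e-06×3.64 + 0.600×10.7 = 6.420 m²/day.
Hydraulic gradient i = (315.55 − 315.36) / 293 = 0.19 / 293 = 0.0006485.
Q = Σ(K_i·b_i) · W · i = 6.420 × 255 × 0.0006485 = 1.062 m³/day.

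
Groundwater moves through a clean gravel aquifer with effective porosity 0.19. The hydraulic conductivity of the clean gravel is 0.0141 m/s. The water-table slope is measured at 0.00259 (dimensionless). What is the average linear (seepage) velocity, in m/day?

16.6

Convert K: 0.0141 m/s × 86400 = 1218 m/day.
Hydraulic gradient i = 0.00259.
Darcy flux q = K · i = 1218 × 0.002590 = 3.155 m/day.
Seepage velocity v = q / n_e = 3.155 / 0.19 = 16.61 m/day.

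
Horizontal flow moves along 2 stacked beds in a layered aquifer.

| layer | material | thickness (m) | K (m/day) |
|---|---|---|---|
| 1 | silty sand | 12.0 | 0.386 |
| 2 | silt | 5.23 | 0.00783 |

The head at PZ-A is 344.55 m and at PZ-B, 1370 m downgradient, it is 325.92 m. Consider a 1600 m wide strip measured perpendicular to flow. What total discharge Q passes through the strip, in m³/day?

102

Flow is parallel to layering, so each bed carries its own Darcy discharge and the transmissivities add.
Σ(K_i·b_i) = 0.386×12.0 + 0.00783×5.23 = 4.673 m²/day.
Hydraulic gradient i = (344.55 − 325.92) / 1370 = 18.63 / 1370 = 0.01360.
Q = Σ(K_i·b_i) · W · i = 4.673 × 1600 × 0.01360 = 101.7 m³/day.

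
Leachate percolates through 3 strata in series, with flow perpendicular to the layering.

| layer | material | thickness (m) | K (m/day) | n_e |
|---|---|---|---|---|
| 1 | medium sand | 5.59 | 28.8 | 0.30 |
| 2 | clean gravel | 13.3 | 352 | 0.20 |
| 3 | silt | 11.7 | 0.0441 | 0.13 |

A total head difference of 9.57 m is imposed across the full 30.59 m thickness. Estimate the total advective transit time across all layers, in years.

With flow normal to the layers, continuity requires the same specific discharge q through every layer.
Σ(b_i/K_i) = 5.59/28.8 + 13.3/352 + 11.7/0.0441 = 265.5 d.
q = Δh / Σ(b_i/K_i) = 9.57 / 265.5 = 0.03604 m/day.
In each layer the seepage velocity is v_i = q/n_i, so the layer transit time is t_i = b_i·n_i / q:
  layer 1 (medium sand): t_1 = 5.59 × 0.30 / 0.03604 = 46.53 d
  layer 2 (clean gravel): t_2 = 13.3 × 0.20 / 0.03604 = 73.81 d
  layer 3 (silt): t_3 = 11.7 × 0.13 / 0.03604 = 42.20 d
Total t = Σ t_i = 162.5 days = 0.4450 years.

0.445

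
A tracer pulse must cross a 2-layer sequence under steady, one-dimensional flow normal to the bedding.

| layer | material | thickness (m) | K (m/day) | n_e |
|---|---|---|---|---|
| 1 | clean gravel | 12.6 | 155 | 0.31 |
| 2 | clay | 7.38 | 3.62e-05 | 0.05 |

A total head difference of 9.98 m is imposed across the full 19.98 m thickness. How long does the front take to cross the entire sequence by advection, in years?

With flow normal to the layers, continuity requires the same specific discharge q through every layer.
Σ(b_i/K_i) = 12.6/155 + 7.38/3.62e-05 = 2.039e+05 d.
q = Δh / Σ(b_i/K_i) = 9.98 / 2.039e+05 = 4.895e-05 m/day.
In each layer the seepage velocity is v_i = q/n_i, so the layer transit time is t_i = b_i·n_i / q:
  layer 1 (clean gravel): t_1 = 12.6 × 0.31 / 4.895e-05 = 79790 d
  layer 2 (clay): t_2 = 7.38 × 0.05 / 4.895e-05 = 7538 d
Total t = Σ t_i = 87328 days = 239.1 years.

239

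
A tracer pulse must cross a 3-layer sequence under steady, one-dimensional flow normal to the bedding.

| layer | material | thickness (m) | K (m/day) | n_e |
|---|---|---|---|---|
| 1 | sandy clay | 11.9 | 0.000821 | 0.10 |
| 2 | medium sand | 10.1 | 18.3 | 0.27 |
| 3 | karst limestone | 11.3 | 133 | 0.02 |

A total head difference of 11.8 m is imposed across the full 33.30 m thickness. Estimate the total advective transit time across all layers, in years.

13.9

With flow normal to the layers, continuity requires the same specific discharge q through every layer.
Σ(b_i/K_i) = 11.9/0.000821 + 10.1/18.3 + 11.3/133 = 14495 d.
q = Δh / Σ(b_i/K_i) = 11.8 / 14495 = 0.0008141 m/day.
In each layer the seepage velocity is v_i = q/n_i, so the layer transit time is t_i = b_i·n_i / q:
  layer 1 (sandy clay): t_1 = 11.9 × 0.10 / 0.0008141 = 1462 d
  layer 2 (medium sand): t_2 = 10.1 × 0.27 / 0.0008141 = 3350 d
  layer 3 (karst limestone): t_3 = 11.3 × 0.02 / 0.0008141 = 277.6 d
Total t = Σ t_i = 5089 days = 13.93 years.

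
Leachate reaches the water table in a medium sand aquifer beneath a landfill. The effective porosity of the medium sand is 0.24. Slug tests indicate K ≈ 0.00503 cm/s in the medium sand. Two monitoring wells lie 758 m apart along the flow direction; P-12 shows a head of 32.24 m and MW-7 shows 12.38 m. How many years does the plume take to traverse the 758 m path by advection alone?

Convert K: 0.00503 cm/s × 864 = 4.346 m/day.
Hydraulic gradient i = (32.24 − 12.38) / 758 = 19.86 / 758 = 0.02620.
Darcy flux q = K · i = 4.346 × 0.02620 = 0.1139 m/day.
Seepage velocity v = q / n_e = 0.1139 / 0.24 = 0.4744 m/day.
Travel time t = L / v = 758 / 0.4744 = 1598 days = 4.374 years.

4.37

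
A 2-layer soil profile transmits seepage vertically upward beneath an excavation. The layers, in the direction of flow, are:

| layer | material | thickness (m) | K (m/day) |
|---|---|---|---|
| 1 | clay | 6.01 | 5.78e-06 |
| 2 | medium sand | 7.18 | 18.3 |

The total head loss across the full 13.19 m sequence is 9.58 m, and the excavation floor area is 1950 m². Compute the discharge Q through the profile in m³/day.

Flow is perpendicular to layering, so the layers act in series and the equivalent K is the thickness-weighted harmonic mean.
Total thickness L = 6.01 + 7.18 = 13.19 m.
Σ(b_i/K_i) = 6.01/5.78e-06 + 7.18/18.3 = 1.040e+06 d.
K_eq = L / Σ(b_i/K_i) = 13.19 / 1.040e+06 = 1.269e-05 m/day.
Q = K_eq · A · (Δh/L) = 1.269e-05 × 1950 × (9.58/13.19) = 0.01797 m³/day.

0.0180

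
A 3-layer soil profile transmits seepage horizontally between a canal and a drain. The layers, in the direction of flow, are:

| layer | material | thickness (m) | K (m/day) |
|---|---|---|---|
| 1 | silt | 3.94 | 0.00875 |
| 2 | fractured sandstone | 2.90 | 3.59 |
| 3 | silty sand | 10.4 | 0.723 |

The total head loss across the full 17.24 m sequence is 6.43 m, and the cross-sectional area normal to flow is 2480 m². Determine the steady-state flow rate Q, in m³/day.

Flow is perpendicular to layering, so the layers act in series and the equivalent K is the thickness-weighted harmonic mean.
Total thickness L = 3.94 + 2.90 + 10.4 = 17.24 m.
Σ(b_i/K_i) = 3.94/0.00875 + 2.90/3.59 + 10.4/0.723 = 465.5 d.
K_eq = L / Σ(b_i/K_i) = 17.24 / 465.5 = 0.03704 m/day.
Q = K_eq · A · (Δh/L) = 0.03704 × 2480 × (6.43/17.24) = 34.26 m³/day.

34.3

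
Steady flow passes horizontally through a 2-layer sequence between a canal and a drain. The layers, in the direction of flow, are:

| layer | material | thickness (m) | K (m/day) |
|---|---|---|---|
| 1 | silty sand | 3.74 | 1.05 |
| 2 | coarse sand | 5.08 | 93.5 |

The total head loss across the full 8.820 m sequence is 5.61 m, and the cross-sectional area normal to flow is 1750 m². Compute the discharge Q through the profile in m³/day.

Flow is perpendicular to layering, so the layers act in series and the equivalent K is the thickness-weighted harmonic mean.
Total thickness L = 3.74 + 5.08 = 8.820 m.
Σ(b_i/K_i) = 3.74/1.05 + 5.08/93.5 = 3.616 d.
K_eq = L / Σ(b_i/K_i) = 8.820 / 3.616 = 2.439 m/day.
Q = K_eq · A · (Δh/L) = 2.439 × 1750 × (5.61/8.820) = 2715 m³/day.

2710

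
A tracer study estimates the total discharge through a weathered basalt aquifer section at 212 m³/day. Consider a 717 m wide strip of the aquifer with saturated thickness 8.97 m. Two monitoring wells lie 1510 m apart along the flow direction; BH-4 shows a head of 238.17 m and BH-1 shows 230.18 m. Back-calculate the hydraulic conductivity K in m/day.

6.23

Cross-sectional area A = 717 × 8.97 = 6431 m².
Hydraulic gradient i = (238.17 − 230.18) / 1510 = 7.99 / 1510 = 0.005291.
From Q = K·A·i, K = Q / (A·i) = 212 / (6431 × 0.005291) = 6.230 m/day.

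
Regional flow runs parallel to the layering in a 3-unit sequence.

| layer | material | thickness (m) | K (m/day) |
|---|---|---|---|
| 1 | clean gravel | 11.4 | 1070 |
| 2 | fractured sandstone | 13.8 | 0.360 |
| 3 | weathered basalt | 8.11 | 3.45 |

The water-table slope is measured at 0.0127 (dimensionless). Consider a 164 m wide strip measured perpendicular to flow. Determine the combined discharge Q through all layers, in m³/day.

25500

Flow is parallel to layering, so each bed carries its own Darcy discharge and the transmissivities add.
Σ(K_i·b_i) = 1070×11.4 + 0.360×13.8 + 3.45×8.11 = 12231 m²/day.
Hydraulic gradient i = 0.0127.
Q = Σ(K_i·b_i) · W · i = 12231 × 164 × 0.01270 = 25475 m³/day.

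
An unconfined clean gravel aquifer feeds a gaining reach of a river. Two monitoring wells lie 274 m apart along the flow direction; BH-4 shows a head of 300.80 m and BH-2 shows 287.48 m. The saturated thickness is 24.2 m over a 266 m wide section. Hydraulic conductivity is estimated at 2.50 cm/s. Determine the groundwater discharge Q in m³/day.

Convert K: 2.50 cm/s × 864 = 2160 m/day.
Cross-sectional area A = 266 × 24.2 = 6437 m².
Hydraulic gradient i = (300.80 − 287.48) / 274 = 13.32 / 274 = 0.04861.
Darcy's law: Q = K · A · i = 2160 × 6437 × 0.04861 = 6.759e+05 m³/day.

676000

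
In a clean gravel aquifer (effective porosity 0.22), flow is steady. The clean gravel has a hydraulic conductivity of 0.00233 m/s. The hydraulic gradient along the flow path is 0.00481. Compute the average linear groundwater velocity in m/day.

4.40

Convert K: 0.00233 m/s × 86400 = 201.3 m/day.
Hydraulic gradient i = 0.00481.
Darcy flux q = K · i = 201.3 × 0.004810 = 0.9683 m/day.
Seepage velocity v = q / n_e = 0.9683 / 0.22 = 4.401 m/day.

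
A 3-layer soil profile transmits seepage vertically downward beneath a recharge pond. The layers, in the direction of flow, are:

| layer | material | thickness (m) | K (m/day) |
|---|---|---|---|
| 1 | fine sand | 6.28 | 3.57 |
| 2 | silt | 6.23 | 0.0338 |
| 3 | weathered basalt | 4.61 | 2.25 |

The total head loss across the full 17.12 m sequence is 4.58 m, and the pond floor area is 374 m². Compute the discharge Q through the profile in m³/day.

9.11

Flow is perpendicular to layering, so the layers act in series and the equivalent K is the thickness-weighted harmonic mean.
Total thickness L = 6.28 + 6.23 + 4.61 = 17.12 m.
Σ(b_i/K_i) = 6.28/3.57 + 6.23/0.0338 + 4.61/2.25 = 188.1 d.
K_eq = L / Σ(b_i/K_i) = 17.12 / 188.1 = 0.09100 m/day.
Q = K_eq · A · (Δh/L) = 0.09100 × 374 × (4.58/17.12) = 9.105 m³/day.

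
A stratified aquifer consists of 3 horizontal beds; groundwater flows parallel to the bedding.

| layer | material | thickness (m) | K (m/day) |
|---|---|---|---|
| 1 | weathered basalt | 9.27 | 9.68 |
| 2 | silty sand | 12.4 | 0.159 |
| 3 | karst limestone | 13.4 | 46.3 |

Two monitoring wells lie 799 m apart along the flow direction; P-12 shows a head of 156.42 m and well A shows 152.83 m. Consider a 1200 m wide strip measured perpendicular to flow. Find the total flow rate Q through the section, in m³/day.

3840

Flow is parallel to layering, so each bed carries its own Darcy discharge and the transmissivities add.
Σ(K_i·b_i) = 9.68×9.27 + 0.159×12.4 + 46.3×13.4 = 712.1 m²/day.
Hydraulic gradient i = (156.42 − 152.83) / 799 = 3.59 / 799 = 0.004493.
Q = Σ(K_i·b_i) · W · i = 712.1 × 1200 × 0.004493 = 3840 m³/day.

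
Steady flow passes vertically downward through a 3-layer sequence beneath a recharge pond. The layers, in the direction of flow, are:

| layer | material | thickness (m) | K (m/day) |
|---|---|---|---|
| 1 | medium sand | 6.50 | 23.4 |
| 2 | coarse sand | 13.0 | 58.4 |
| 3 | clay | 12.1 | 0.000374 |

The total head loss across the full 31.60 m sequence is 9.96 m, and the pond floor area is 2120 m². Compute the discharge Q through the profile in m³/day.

Flow is perpendicular to layering, so the layers act in series and the equivalent K is the thickness-weighted harmonic mean.
Total thickness L = 6.50 + 13.0 + 12.1 = 31.60 m.
Σ(b_i/K_i) = 6.50/23.4 + 13.0/58.4 + 12.1/0.000374 = 32353 d.
K_eq = L / Σ(b_i/K_i) = 31.60 / 32353 = 0.0009767 m/day.
Q = K_eq · A · (Δh/L) = 0.0009767 × 2120 × (9.96/31.60) = 0.6526 m³/day.

0.653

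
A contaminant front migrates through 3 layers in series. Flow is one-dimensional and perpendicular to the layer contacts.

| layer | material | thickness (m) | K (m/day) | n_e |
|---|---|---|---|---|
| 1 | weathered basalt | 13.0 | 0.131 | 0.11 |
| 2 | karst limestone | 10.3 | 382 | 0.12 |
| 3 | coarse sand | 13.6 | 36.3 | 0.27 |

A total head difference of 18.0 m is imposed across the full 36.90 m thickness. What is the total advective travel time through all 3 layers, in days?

35.1

With flow normal to the layers, continuity requires the same specific discharge q through every layer.
Σ(b_i/K_i) = 13.0/0.131 + 10.3/382 + 13.6/36.3 = 99.64 d.
q = Δh / Σ(b_i/K_i) = 18.0 / 99.64 = 0.1807 m/day.
In each layer the seepage velocity is v_i = q/n_i, so the layer transit time is t_i = b_i·n_i / q:
  layer 1 (weathered basalt): t_1 = 13.0 × 0.11 / 0.1807 = 7.916 d
  layer 2 (karst limestone): t_2 = 10.3 × 0.12 / 0.1807 = 6.842 d
  layer 3 (coarse sand): t_3 = 13.6 × 0.27 / 0.1807 = 20.33 d
Total t = Σ t_i = 35.08 days.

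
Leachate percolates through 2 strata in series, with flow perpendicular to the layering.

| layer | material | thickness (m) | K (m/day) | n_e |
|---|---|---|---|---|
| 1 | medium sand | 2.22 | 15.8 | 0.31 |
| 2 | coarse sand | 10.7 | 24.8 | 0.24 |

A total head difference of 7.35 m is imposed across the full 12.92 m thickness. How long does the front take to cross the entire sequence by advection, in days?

With flow normal to the layers, continuity requires the same specific discharge q through every layer.
Σ(b_i/K_i) = 2.22/15.8 + 10.7/24.8 = 0.5720 d.
q = Δh / Σ(b_i/K_i) = 7.35 / 0.5720 = 12.85 m/day.
In each layer the seepage velocity is v_i = q/n_i, so the layer transit time is t_i = b_i·n_i / q:
  layer 1 (medium sand): t_1 = 2.22 × 0.31 / 12.85 = 0.05355 d
  layer 2 (coarse sand): t_2 = 10.7 × 0.24 / 12.85 = 0.1998 d
Total t = Σ t_i = 0.2534 days.

0.253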